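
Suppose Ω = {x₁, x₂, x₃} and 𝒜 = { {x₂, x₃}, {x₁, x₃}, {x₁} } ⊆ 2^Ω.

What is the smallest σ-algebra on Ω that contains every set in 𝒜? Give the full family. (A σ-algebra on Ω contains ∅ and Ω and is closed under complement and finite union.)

|σ(𝒜)| = 8.  σ(𝒜) = { ∅, {x₁}, {x₂}, {x₃}, {x₁, x₂}, {x₁, x₃}, {x₂, x₃}, Ω }

Working:
Begin from { ∅, {x₁}, {x₁, x₃}, {x₂, x₃}, Ω } (that is, 𝒜 plus ∅ and Ω).
Round 1 adds 1:
  {x₂}  = ᶜ of {x₁, x₃}
Round 2: +1 →
  {x₁, x₂}  = {x₂} ∪ {x₁}
Round 3. New:
  {x₃}  = ᶜ of {x₁, x₂}
Round 4: no new sets; the family is a σ-algebra.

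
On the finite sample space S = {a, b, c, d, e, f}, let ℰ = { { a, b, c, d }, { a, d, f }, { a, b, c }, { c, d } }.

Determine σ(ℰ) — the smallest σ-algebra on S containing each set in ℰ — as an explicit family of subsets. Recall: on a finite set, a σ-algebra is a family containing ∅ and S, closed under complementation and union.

σ(ℰ) (64 sets): { {}, { a }, { b }, { c }, { d }, { e }, { f }, { a, b }, { a, c }, { a, d }, { a, e }, { a, f }, { b, c }, { b, d }, { b, e }, { b, f }, { c, d }, { c, e }, { c, f }, { d, e }, { d, f }, { e, f }, { a, b, c }, { a, b, d }, { a, b, e }, { a, b, f }, { a, c, d }, { a, c, e }, { a, c, f }, { a, d, e }, { a, d, f }, { a, e, f }, { b, c, d }, { b, c, e }, { b, c, f }, { b, d, e }, { b, d, f }, { b, e, f }, { c, d, e }, { c, d, f }, { c, e, f }, { d, e, f }, { a, b, c, d }, { a, b, c, e }, { a, b, c, f }, { a, b, d, e }, { a, b, d, f }, { a, b, e, f }, { a, c, d, e }, { a, c, d, f }, { a, c, e, f }, { a, d, e, f }, { b, c, d, e }, { b, c, d, f }, { b, c, e, f }, { b, d, e, f }, { c, d, e, f }, { a, b, c, d, e }, { a, b, c, d, f }, { a, b, c, e, f }, { a, b, d, e, f }, { a, c, d, e, f }, { b, c, d, e, f }, S }

Check:
Start: ℰ ∪ {∅, S} = { {}, { c, d }, { a, b, c }, { a, d, f }, { a, b, c, d }, S }.
Round 1: 6 new —
  { e, f }  = S∖{ a, b, c, d }
  { b, c, e }  = S∖{ a, d, f }
  { d, e, f }  = S∖{ a, b, c }
  { a, b, e, f }  = S∖{ c, d }
  { a, c, d, f }  = { c, d } ∪ { a, d, f }
  { a, b, c, d, f }  = { a, b, c } ∪ { a, d, f }
  (now 12)
Round 2. New:
  { e }  = S∖{ a, b, c, d, f }
  { b, e }  = S∖{ a, c, d, f }
  { a, b, c, e }  = { a, b, c } ∪ { b, c, e }
  { a, d, e, f }  = { e, f } ∪ { a, d, f }
  { b, c, d, e }  = { c, d } ∪ { b, c, e }
  { b, c, e, f }  = { e, f } ∪ { b, c, e }
  { c, d, e, f }  = { c, d } ∪ { e, f }
  { a, b, c, d, e }  = { b, c, e } ∪ { a, b, c, d }
  { a, b, c, e, f }  = { a, b, c } ∪ { e, f }
  { a, b, d, e, f }  = { a, d, f } ∪ { a, b, e, f }
  { a, c, d, e, f }  = { e, f } ∪ { a, c, d, f }
  { b, c, d, e, f }  = { b, c, e } ∪ { d, e, f }
  (now 24)
Round 3: 13 new —
  { a }  = S∖{ b, c, d, e, f }
  { b }  = S∖{ a, c, d, e, f }
  { c }  = S∖{ a, b, d, e, f }
  { d }  = S∖{ a, b, c, e, f }
  { f }  = S∖{ a, b, c, d, e }
  { a, b }  = S∖{ c, d, e, f }
  { a, d }  = S∖{ b, c, e, f }
  { a, f }  = S∖{ b, c, d, e }
  { b, c }  = S∖{ a, d, e, f }
  { d, f }  = S∖{ a, b, c, e }
  { b, e, f }  = { b, e } ∪ { e, f }
  { c, d, e }  = { c, d } ∪ { e }
  { b, d, e, f }  = { b, e } ∪ { d, e, f }
  (now 37)
Round 4: +25 →
  { a, c }  = S∖{ b, d, e, f }
  { a, e }  = { a } ∪ { e }
  { b, d }  = { b } ∪ { d }
  { b, f }  = { b } ∪ { f }
  { c, e }  = { e } ∪ { c }
  { c, f }  = { f } ∪ { c }
  { d, e }  = { e } ∪ { d }
  { a, b, d }  = { a, b } ∪ { a, d }
  { a, b, e }  = { b, e } ∪ { a, b }
  { a, b, f }  = S∖{ c, d, e }
  { a, c, d }  = S∖{ b, e, f }
  { a, c, f }  = { a, f } ∪ { c }
  { a, d, e }  = { e } ∪ { a, d }
  { a, e, f }  = { e, f } ∪ { a }
  { b, c, d }  = { c, d } ∪ { b }
  { b, c, f }  = { f } ∪ { b, c }
  { b, d, e }  = { b, e } ∪ { d }
  { b, d, f }  = { b } ∪ { d, f }
  { c, d, f }  = { c, d } ∪ { f }
  { c, e, f }  = { e, f } ∪ { c }
  { a, b, c, f }  = { a, b, c } ∪ { a, f }
  { a, b, d, e }  = { b, e } ∪ { a, d }
  { a, b, d, f }  = { a, b } ∪ { a, d, f }
  { a, c, d, e }  = { c, d, e } ∪ { a }
  { b, c, d, f }  = { b, c } ∪ { d, f }
  (now 62)
Round 5 adds 2:
  { a, c, e }  = S∖{ b, d, f }
  { a, c, e, f }  = S∖{ b, d }
  (now 64)
Round 6: closed — nothing new.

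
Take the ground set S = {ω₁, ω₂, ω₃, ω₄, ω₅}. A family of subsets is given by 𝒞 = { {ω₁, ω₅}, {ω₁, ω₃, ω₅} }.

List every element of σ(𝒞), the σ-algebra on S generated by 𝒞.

Initial family (4 sets): { {}, {ω₁, ω₅}, {ω₁, ω₃, ω₅}, S }.
Iteration 1: +2 →
  {ω₂, ω₄}  = S∖{ω₁, ω₃, ω₅}
  {ω₂, ω₃, ω₄}  = S∖{ω₁, ω₅}
  [6 total]
Iteration 2: +1 →
  {ω₁, ω₂, ω₄, ω₅}  = {ω₁, ω₅} ∪ {ω₂, ω₄}
  [7 total]
Iteration 3. New:
  {ω₃}  = S∖{ω₁, ω₂, ω₄, ω₅}
  [8 total]
Iteration 4 adds nothing — fixpoint reached.

Hence σ(𝒞) has 8 members: { {}, {ω₃}, {ω₁, ω₅}, {ω₂, ω₄}, {ω₁, ω₃, ω₅}, {ω₂, ω₃, ω₄}, {ω₁, ω₂, ω₄, ω₅}, S }.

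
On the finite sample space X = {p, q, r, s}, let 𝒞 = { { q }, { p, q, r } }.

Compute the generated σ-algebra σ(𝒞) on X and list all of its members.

Initial family (4 sets): { {  }, { q }, { p, q, r }, X }.
Step 1 (2 new):
  { s }  = complement { p, q, r }
  { p, r, s }  = complement { q }
  |family| = 6
Step 2: 1 new —
  { q, s }  = { s } ∪ { q }
  |family| = 7
Step 3: +1 →
  { p, r }  = complement { q, s }
  |family| = 8
Step 4: no new sets; the family is a σ-algebra.

|σ(𝒞)| = 8.  σ(𝒞) = { {  }, { q }, { s }, { p, r }, { q, s }, { p, q, r }, { p, r, s }, X }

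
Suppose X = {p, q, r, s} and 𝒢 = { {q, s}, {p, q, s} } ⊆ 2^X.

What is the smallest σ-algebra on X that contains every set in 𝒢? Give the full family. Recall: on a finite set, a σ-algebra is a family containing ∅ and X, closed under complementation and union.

σ(𝒢) (8 sets): { ∅, {p}, {r}, {p, r}, {q, s}, {p, q, s}, {q, r, s}, X }

Derivation:
Initial family (4 sets): { ∅, {q, s}, {p, q, s}, X }.
Step 1 adds 2:
  {r}  = complement {p, q, s}
  {p, r}  = complement {q, s}
  — 6 sets.
Step 2: 1 new —
  {q, r, s}  = {r} ∪ {q, s}
  — 7 sets.
Step 3 (1 new):
  {p}  = complement {q, r, s}
  — 8 sets.
Step 4 adds nothing — fixpoint reached.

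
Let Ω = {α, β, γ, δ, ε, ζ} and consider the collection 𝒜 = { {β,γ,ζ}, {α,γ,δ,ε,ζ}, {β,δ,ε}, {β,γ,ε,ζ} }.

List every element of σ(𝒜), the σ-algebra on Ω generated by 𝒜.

Begin from { ∅, {β,γ,ζ}, {β,δ,ε}, {β,γ,ε,ζ}, {α,γ,δ,ε,ζ}, Ω } (that is, 𝒜 plus ∅ and Ω).
Step 1 (5 new):
  {β}  = ᶜ of {α,γ,δ,ε,ζ}
  {α,δ}  = ᶜ of {β,γ,ε,ζ}
  {α,γ,ζ}  = ᶜ of {β,δ,ε}
  {α,δ,ε}  = ᶜ of {β,γ,ζ}
  {β,γ,δ,ε,ζ}  = {β,γ,ε,ζ} ∪ {β,δ,ε}
  (now 11)
Step 2: 7 new —
  {α}  = ᶜ of {β,γ,δ,ε,ζ}
  {α,β,δ}  = {β} ∪ {α,δ}
  {α,β,γ,ζ}  = {α,γ,ζ} ∪ {β,γ,ζ}
  {α,β,δ,ε}  = {α,δ,ε} ∪ {β}
  {α,γ,δ,ζ}  = {α,γ,ζ} ∪ {α,δ}
  {α,β,γ,δ,ζ}  = {β,γ,ζ} ∪ {α,δ}
  {α,β,γ,ε,ζ}  = {α,γ,ζ} ∪ {β,γ,ε,ζ}
  (now 18)
Step 3. New:
  {δ}  = ᶜ of {α,β,γ,ε,ζ}
  {ε}  = ᶜ of {α,β,γ,δ,ζ}
  {α,β}  = {β} ∪ {α}
  {β,ε}  = ᶜ of {α,γ,δ,ζ}
  {γ,ζ}  = ᶜ of {α,β,δ,ε}
  {δ,ε}  = ᶜ of {α,β,γ,ζ}
  {γ,ε,ζ}  = ᶜ of {α,β,δ}
  (now 25)
Step 4. New:
  {α,ε}  = {α} ∪ {ε}
  {β,δ}  = {β} ∪ {δ}
  {α,β,ε}  = {β,ε} ∪ {α,β}
  {γ,δ,ζ}  = {γ,ζ} ∪ {δ}
  {α,γ,ε,ζ}  = {α} ∪ {γ,ε,ζ}
  {β,γ,δ,ζ}  = {β,γ,ζ} ∪ {δ}
  {γ,δ,ε,ζ}  = ᶜ of {α,β}
  (now 32)
Step 5: closed — nothing new.

σ(𝒜) = { ∅, {α}, {β}, {δ}, {ε}, {α,β}, {α,δ}, {α,ε}, {β,δ}, {β,ε}, {γ,ζ}, {δ,ε}, {α,β,δ}, {α,β,ε}, {α,γ,ζ}, {α,δ,ε}, {β,γ,ζ}, {β,δ,ε}, {γ,δ,ζ}, {γ,ε,ζ}, {α,β,γ,ζ}, {α,β,δ,ε}, {α,γ,δ,ζ}, {α,γ,ε,ζ}, {β,γ,δ,ζ}, {β,γ,ε,ζ}, {γ,δ,ε,ζ}, {α,β,γ,δ,ζ}, {α,β,γ,ε,ζ}, {α,γ,δ,ε,ζ}, {β,γ,δ,ε,ζ}, Ω }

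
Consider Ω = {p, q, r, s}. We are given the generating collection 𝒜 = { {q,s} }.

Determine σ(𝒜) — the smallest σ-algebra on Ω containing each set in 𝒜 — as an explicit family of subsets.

Answer: σ(𝒜) = { {}, {p,r}, {q,s}, Ω }

Working:
Begin from { {}, {q,s}, Ω } (that is, 𝒜 plus ∅ and Ω).
Pass 1: 1 new —
  {p,r}  = Ω∖{q,s}
  (now 4)
Pass 2: no new sets; the family is a σ-algebra.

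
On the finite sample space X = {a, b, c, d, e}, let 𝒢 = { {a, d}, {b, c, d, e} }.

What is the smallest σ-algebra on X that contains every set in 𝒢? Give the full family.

|σ(𝒢)| = 8.  σ(𝒢) = { {}, {a}, {d}, {a, d}, {b, c, e}, {a, b, c, e}, {b, c, d, e}, X }

Check:
Begin from { {}, {a, d}, {b, c, d, e}, X } (that is, 𝒢 plus ∅ and X).
Step 1. New:
  {a}  = X∖{b, c, d, e}
  {b, c, e}  = X∖{a, d}
  — 6 sets.
Step 2 (1 new):
  {a, b, c, e}  = {b, c, e} ∪ {a}
  — 7 sets.
Step 3: 1 new —
  {d}  = X∖{a, b, c, e}
  — 8 sets.
After Step 4 the family is unchanged; done.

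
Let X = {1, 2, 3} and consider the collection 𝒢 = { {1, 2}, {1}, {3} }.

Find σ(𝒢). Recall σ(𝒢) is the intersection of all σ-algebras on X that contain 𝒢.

Seed the family with 𝒢 together with ∅ and X: { {}, {1}, {3}, {1, 2}, X }.
Round 1 (2 new):
  {1, 3}  = {3} ∪ {1}
  {2, 3}  = {1}ᶜ
  — 7 sets.
Round 2 (1 new):
  {2}  = {1, 3}ᶜ
  — 8 sets.
Round 3: no new sets; the family is a σ-algebra.

Hence σ(𝒢) has 8 members: { {}, {1}, {2}, {3}, {1, 2}, {1, 3}, {2, 3}, X }.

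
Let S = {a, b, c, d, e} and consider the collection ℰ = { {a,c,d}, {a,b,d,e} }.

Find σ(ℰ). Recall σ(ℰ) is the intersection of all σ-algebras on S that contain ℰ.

Take S₀ = ℰ ∪ {∅, S} = { {}, {a,c,d}, {a,b,d,e}, S }.
Iteration 1: 2 new —
  {c}  = {a,b,d,e}ᶜ
  {b,e}  = {a,c,d}ᶜ
Iteration 2. New:
  {b,c,e}  = {c} ∪ {b,e}
Iteration 3 adds 1:
  {a,d}  = {b,c,e}ᶜ
Iteration 4: already closed under ᶜ and ∪.

Therefore σ(ℰ) = { {}, {c}, {a,d}, {b,e}, {a,c,d}, {b,c,e}, {a,b,d,e}, S } (|σ(ℰ)| = 8).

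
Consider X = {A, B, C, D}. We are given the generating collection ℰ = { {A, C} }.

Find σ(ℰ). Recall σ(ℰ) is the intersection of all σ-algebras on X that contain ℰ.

Answer: σ(ℰ) = { ∅, {A, C}, {B, D}, X }

Trace:
Start: ℰ ∪ {∅, X} = { ∅, {A, C}, X }.
Step 1: 1 new —
  {B, D}  = {A, C}ᶜ
  [4 total]
Step 2: no new sets; the family is a σ-algebra.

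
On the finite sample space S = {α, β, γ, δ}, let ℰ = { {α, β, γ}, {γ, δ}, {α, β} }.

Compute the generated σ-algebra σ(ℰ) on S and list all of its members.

|σ(ℰ)| = 8.  σ(ℰ) = { {}, {γ}, {δ}, {α, β}, {γ, δ}, {α, β, γ}, {α, β, δ}, S }

Working:
Initial family (5 sets): { {}, {α, β}, {γ, δ}, {α, β, γ}, S }.
Round 1. New:
  {δ}  = {α, β, γ}ᶜ
  — 6 sets.
Round 2 (1 new):
  {α, β, δ}  = {δ} ∪ {α, β}
  — 7 sets.
Round 3: +1 →
  {γ}  = {α, β, δ}ᶜ
  — 8 sets.
Round 4: already closed under ᶜ and ∪.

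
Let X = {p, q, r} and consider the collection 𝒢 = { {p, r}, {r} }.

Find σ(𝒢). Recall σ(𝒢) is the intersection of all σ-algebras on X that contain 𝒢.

Initial family (4 sets): { ∅, {r}, {p, r}, X }.
Iteration 1. New:
  {q}  = complement {p, r}
  {p, q}  = complement {r}
  (now 6)
Iteration 2: 1 new —
  {q, r}  = {r} ∪ {q}
  (now 7)
Iteration 3 adds 1:
  {p}  = complement {q, r}
  (now 8)
Iteration 4: already closed under ᶜ and ∪.

Therefore σ(𝒢) = { ∅, {p}, {q}, {r}, {p, q}, {p, r}, {q, r}, X } (|σ(𝒢)| = 8).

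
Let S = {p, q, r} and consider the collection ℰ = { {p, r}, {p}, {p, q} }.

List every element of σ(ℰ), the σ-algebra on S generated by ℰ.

σ(ℰ) (8 sets): { {}, {p}, {q}, {r}, {p, q}, {p, r}, {q, r}, S }

Check:
Begin from { {}, {p}, {p, q}, {p, r}, S } (that is, ℰ plus ∅ and S).
Pass 1: +3 →
  {q}  = {p, r}ᶜ
  {r}  = {p, q}ᶜ
  {q, r}  = {p}ᶜ
  — 8 sets.
Pass 2 adds nothing — fixpoint reached.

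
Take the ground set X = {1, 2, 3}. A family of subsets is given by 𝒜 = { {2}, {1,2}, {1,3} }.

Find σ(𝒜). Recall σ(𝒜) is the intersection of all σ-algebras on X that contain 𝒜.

Seed the family with 𝒜 together with ∅ and X: { ∅, {2}, {1,2}, {1,3}, X }.
Step 1 (1 new):
  {3}  = {1,2}ᶜ
  — 6 sets.
Step 2. New:
  {2,3}  = {3} ∪ {2}
  — 7 sets.
Step 3: 1 new —
  {1}  = {2,3}ᶜ
  — 8 sets.
Step 4: already closed under ᶜ and ∪.

Therefore σ(𝒜) = { ∅, {1}, {2}, {3}, {1,2}, {1,3}, {2,3}, X } (|σ(𝒜)| = 8).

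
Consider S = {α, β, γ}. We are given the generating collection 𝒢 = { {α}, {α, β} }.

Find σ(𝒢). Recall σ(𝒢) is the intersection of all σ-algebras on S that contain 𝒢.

σ(𝒢) (8 sets): { ∅, {α}, {β}, {γ}, {α, β}, {α, γ}, {β, γ}, S }

Derivation:
Take S₀ = 𝒢 ∪ {∅, S} = { ∅, {α}, {α, β}, S }.
Iteration 1 adds 2:
  {γ}  = complement {α, β}
  {β, γ}  = complement {α}
  |family| = 6
Iteration 2: 1 new —
  {α, γ}  = {γ} ∪ {α}
  |family| = 7
Iteration 3. New:
  {β}  = complement {α, γ}
  |family| = 8
After Iteration 4 the family is unchanged; done.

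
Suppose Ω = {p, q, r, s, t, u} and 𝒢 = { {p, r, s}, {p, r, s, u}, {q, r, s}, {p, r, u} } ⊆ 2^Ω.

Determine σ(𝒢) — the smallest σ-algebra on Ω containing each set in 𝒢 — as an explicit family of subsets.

Answer: σ(𝒢) = { ∅, {p}, {q}, {r}, {s}, {t}, {u}, {p, q}, {p, r}, {p, s}, {p, t}, {p, u}, {q, r}, {q, s}, {q, t}, {q, u}, {r, s}, {r, t}, {r, u}, {s, t}, {s, u}, {t, u}, {p, q, r}, {p, q, s}, {p, q, t}, {p, q, u}, {p, r, s}, {p, r, t}, {p, r, u}, {p, s, t}, {p, s, u}, {p, t, u}, {q, r, s}, {q, r, t}, {q, r, u}, {q, s, t}, {q, s, u}, {q, t, u}, {r, s, t}, {r, s, u}, {r, t, u}, {s, t, u}, {p, q, r, s}, {p, q, r, t}, {p, q, r, u}, {p, q, s, t}, {p, q, s, u}, {p, q, t, u}, {p, r, s, t}, {p, r, s, u}, {p, r, t, u}, {p, s, t, u}, {q, r, s, t}, {q, r, s, u}, {q, r, t, u}, {q, s, t, u}, {r, s, t, u}, {p, q, r, s, t}, {p, q, r, s, u}, {p, q, r, t, u}, {p, q, s, t, u}, {p, r, s, t, u}, {q, r, s, t, u}, Ω }

Check:
Take S₀ = 𝒢 ∪ {∅, Ω} = { ∅, {p, r, s}, {p, r, u}, {q, r, s}, {p, r, s, u}, Ω }.
Round 1: +6 →
  {q, t}  = {p, r, s, u}ᶜ
  {p, t, u}  = {q, r, s}ᶜ
  {q, s, t}  = {p, r, u}ᶜ
  {q, t, u}  = {p, r, s}ᶜ
  {p, q, r, s}  = {p, r, s} ∪ {q, r, s}
  {p, q, r, s, u}  = {q, r, s} ∪ {p, r, u}
  (now 12)
Round 2: +11 →
  {t}  = {p, q, r, s, u}ᶜ
  {t, u}  = {p, q, r, s}ᶜ
  {p, q, t, u}  = {q, t} ∪ {p, t, u}
  {p, r, t, u}  = {p, r, u} ∪ {p, t, u}
  {q, r, s, t}  = {q, t} ∪ {q, r, s}
  {q, s, t, u}  = {q, t, u} ∪ {q, s, t}
  {p, q, r, s, t}  = {q, t} ∪ {p, r, s}
  {p, q, r, t, u}  = {q, t} ∪ {p, r, u}
  {p, q, s, t, u}  = {p, t, u} ∪ {q, s, t}
  {p, r, s, t, u}  = {p, r, s} ∪ {p, t, u}
  {q, r, s, t, u}  = {q, r, s} ∪ {q, t, u}
  (now 23)
Round 3. New:
  {p}  = {q, r, s, t, u}ᶜ
  {q}  = {p, r, s, t, u}ᶜ
  {r}  = {p, q, s, t, u}ᶜ
  {s}  = {p, q, r, t, u}ᶜ
  {u}  = {p, q, r, s, t}ᶜ
  {p, r}  = {q, s, t, u}ᶜ
  {p, u}  = {q, r, s, t}ᶜ
  {q, s}  = {p, r, t, u}ᶜ
  {r, s}  = {p, q, t, u}ᶜ
  {p, r, s, t}  = {p, r, s} ∪ {t}
  (now 33)
Round 4 (29 new):
  {p, q}  = {p} ∪ {q}
  {p, s}  = {p} ∪ {s}
  {p, t}  = {p} ∪ {t}
  {q, r}  = {q} ∪ {r}
  {q, u}  = {p, r, s, t}ᶜ
  {r, t}  = {t} ∪ {r}
  {r, u}  = {u} ∪ {r}
  {s, t}  = {t} ∪ {s}
  {s, u}  = {u} ∪ {s}
  {p, q, r}  = {q} ∪ {p, r}
  {p, q, s}  = {p} ∪ {q, s}
  {p, q, t}  = {q, t} ∪ {p}
  {p, q, u}  = {p, u} ∪ {q}
  {p, r, t}  = {t} ∪ {p, r}
  {p, s, u}  = {p, u} ∪ {s}
  {q, r, t}  = {q, t} ∪ {r}
  {q, s, u}  = {u} ∪ {q, s}
  {r, s, t}  = {r, s} ∪ {t}
  {r, s, u}  = {r, s} ∪ {u}
  {r, t, u}  = {t, u} ∪ {r}
  {s, t, u}  = {t, u} ∪ {s}
  {p, q, r, t}  = {q, t} ∪ {p, r}
  {p, q, r, u}  = {p, r, u} ∪ {q}
  {p, q, s, t}  = {p} ∪ {q, s, t}
  {p, q, s, u}  = {p, u} ∪ {q, s}
  {p, s, t, u}  = {p, t, u} ∪ {s}
  {q, r, s, u}  = {u} ∪ {q, r, s}
  {q, r, t, u}  = {q, t, u} ∪ {r}
  {r, s, t, u}  = {r, s} ∪ {t, u}
  (now 62)
Round 5 adds 2:
  {p, s, t}  = {s, t} ∪ {p, s}
  {q, r, u}  = {q} ∪ {r, u}
  (now 64)
Round 6 adds nothing — fixpoint reached.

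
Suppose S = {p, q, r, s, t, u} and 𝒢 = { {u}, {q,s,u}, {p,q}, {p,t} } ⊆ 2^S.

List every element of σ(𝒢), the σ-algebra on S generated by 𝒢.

Take S₀ = 𝒢 ∪ {∅, S} = { {}, {u}, {p,q}, {p,t}, {q,s,u}, S }.
Step 1 (9 new):
  {p,q,t}  = {p,q} ∪ {p,t}
  {p,q,u}  = {p,q} ∪ {u}
  {p,r,t}  = complement {q,s,u}
  {p,t,u}  = {p,t} ∪ {u}
  {p,q,s,u}  = {q,s,u} ∪ {p,q}
  {q,r,s,u}  = complement {p,t}
  {r,s,t,u}  = complement {p,q}
  {p,q,r,s,t}  = complement {u}
  {p,q,s,t,u}  = {q,s,u} ∪ {p,t}
  [15 total]
Step 2: +12 →
  {r}  = complement {p,q,s,t,u}
  {r,t}  = complement {p,q,s,u}
  {q,r,s}  = complement {p,t,u}
  {r,s,t}  = complement {p,q,u}
  {r,s,u}  = complement {p,q,t}
  {p,q,r,t}  = {p,q} ∪ {p,r,t}
  {p,q,t,u}  = {p,q} ∪ {p,t,u}
  {p,r,t,u}  = {p,r,t} ∪ {u}
  {p,q,r,s,u}  = {p,q,s,u} ∪ {q,r,s,u}
  {p,q,r,t,u}  = {p,r,t} ∪ {p,q,u}
  {p,r,s,t,u}  = {r,s,t,u} ∪ {p,r,t}
  {q,r,s,t,u}  = {q,s,u} ∪ {r,s,t,u}
  [27 total]
Step 3. New:
  {p}  = complement {q,r,s,t,u}
  {q}  = complement {p,r,s,t,u}
  {s}  = complement {p,q,r,t,u}
  {t}  = complement {p,q,r,s,u}
  {q,s}  = complement {p,r,t,u}
  {r,s}  = complement {p,q,t,u}
  {r,u}  = {u} ∪ {r}
  {s,u}  = complement {p,q,r,t}
  {p,q,r}  = {p,q} ∪ {r}
  {r,t,u}  = {r,t} ∪ {u}
  {p,q,r,s}  = {q,r,s} ∪ {p,q}
  {p,q,r,u}  = {r} ∪ {p,q,u}
  {p,r,s,t}  = {r,s,t} ∪ {p,r,t}
  {q,r,s,t}  = {r,s,t} ∪ {q,r,s}
  [41 total]
Step 4: +22 →
  {p,r}  = {r} ∪ {p}
  {p,s}  = {s} ∪ {p}
  {p,u}  = complement {q,r,s,t}
  {q,r}  = {q} ∪ {r}
  {q,t}  = {q} ∪ {t}
  {q,u}  = complement {p,r,s,t}
  {s,t}  = complement {p,q,r,u}
  {t,u}  = complement {p,q,r,s}
  {p,q,s}  = complement {r,t,u}
  {p,r,s}  = {r,s} ∪ {p}
  {p,r,u}  = {r,u} ∪ {p}
  {p,s,t}  = {s} ∪ {p,t}
  {p,s,u}  = {p} ∪ {s,u}
  {q,r,t}  = {q} ∪ {r,t}
  {q,r,u}  = {q} ∪ {r,u}
  {q,s,t}  = {q,s} ∪ {t}
  {s,t,u}  = complement {p,q,r}
  {p,q,s,t}  = complement {r,u}
  {p,r,s,u}  = {p} ∪ {r,s,u}
  {p,s,t,u}  = {p,t,u} ∪ {s}
  {q,r,t,u}  = {q} ∪ {r,t,u}
  {q,s,t,u}  = {q,s,u} ∪ {t}
  [63 total]
Step 5. New:
  {q,t,u}  = complement {p,r,s}
  [64 total]
Step 6: closed — nothing new.

σ(𝒢) = { {}, {p}, {q}, {r}, {s}, {t}, {u}, {p,q}, {p,r}, {p,s}, {p,t}, {p,u}, {q,r}, {q,s}, {q,t}, {q,u}, {r,s}, {r,t}, {r,u}, {s,t}, {s,u}, {t,u}, {p,q,r}, {p,q,s}, {p,q,t}, {p,q,u}, {p,r,s}, {p,r,t}, {p,r,u}, {p,s,t}, {p,s,u}, {p,t,u}, {q,r,s}, {q,r,t}, {q,r,u}, {q,s,t}, {q,s,u}, {q,t,u}, {r,s,t}, {r,s,u}, {r,t,u}, {s,t,u}, {p,q,r,s}, {p,q,r,t}, {p,q,r,u}, {p,q,s,t}, {p,q,s,u}, {p,q,t,u}, {p,r,s,t}, {p,r,s,u}, {p,r,t,u}, {p,s,t,u}, {q,r,s,t}, {q,r,s,u}, {q,r,t,u}, {q,s,t,u}, {r,s,t,u}, {p,q,r,s,t}, {p,q,r,s,u}, {p,q,r,t,u}, {p,q,s,t,u}, {p,r,s,t,u}, {q,r,s,t,u}, S }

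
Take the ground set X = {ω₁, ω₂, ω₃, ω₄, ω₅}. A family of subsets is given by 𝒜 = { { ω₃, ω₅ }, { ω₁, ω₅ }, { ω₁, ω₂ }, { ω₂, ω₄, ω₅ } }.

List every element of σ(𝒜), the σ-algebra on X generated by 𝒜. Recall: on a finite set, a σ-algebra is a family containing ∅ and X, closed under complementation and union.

σ(𝒜) (32 sets): { ∅, { ω₁ }, { ω₂ }, { ω₃ }, { ω₄ }, { ω₅ }, { ω₁, ω₂ }, { ω₁, ω₃ }, { ω₁, ω₄ }, { ω₁, ω₅ }, { ω₂, ω₃ }, { ω₂, ω₄ }, { ω₂, ω₅ }, { ω₃, ω₄ }, { ω₃, ω₅ }, { ω₄, ω₅ }, { ω₁, ω₂, ω₃ }, { ω₁, ω₂, ω₄ }, { ω₁, ω₂, ω₅ }, { ω₁, ω₃, ω₄ }, { ω₁, ω₃, ω₅ }, { ω₁, ω₄, ω₅ }, { ω₂, ω₃, ω₄ }, { ω₂, ω₃, ω₅ }, { ω₂, ω₄, ω₅ }, { ω₃, ω₄, ω₅ }, { ω₁, ω₂, ω₃, ω₄ }, { ω₁, ω₂, ω₃, ω₅ }, { ω₁, ω₂, ω₄, ω₅ }, { ω₁, ω₃, ω₄, ω₅ }, { ω₂, ω₃, ω₄, ω₅ }, X }

Derivation:
Take S₀ = 𝒜 ∪ {∅, X} = { ∅, { ω₁, ω₂ }, { ω₁, ω₅ }, { ω₃, ω₅ }, { ω₂, ω₄, ω₅ }, X }.
Iteration 1. New:
  { ω₁, ω₃ }  = X∖{ ω₂, ω₄, ω₅ }
  { ω₁, ω₂, ω₄ }  = X∖{ ω₃, ω₅ }
  { ω₁, ω₂, ω₅ }  = { ω₁, ω₂ } ∪ { ω₁, ω₅ }
  { ω₁, ω₃, ω₅ }  = { ω₁, ω₅ } ∪ { ω₃, ω₅ }
  { ω₂, ω₃, ω₄ }  = X∖{ ω₁, ω₅ }
  { ω₃, ω₄, ω₅ }  = X∖{ ω₁, ω₂ }
  { ω₁, ω₂, ω₃, ω₅ }  = { ω₁, ω₂ } ∪ { ω₃, ω₅ }
  { ω₁, ω₂, ω₄, ω₅ }  = { ω₁, ω₂ } ∪ { ω₂, ω₄, ω₅ }
  { ω₂, ω₃, ω₄, ω₅ }  = { ω₃, ω₅ } ∪ { ω₂, ω₄, ω₅ }
  (now 15)
Iteration 2. New:
  { ω₁ }  = X∖{ ω₂, ω₃, ω₄, ω₅ }
  { ω₃ }  = X∖{ ω₁, ω₂, ω₄, ω₅ }
  { ω₄ }  = X∖{ ω₁, ω₂, ω₃, ω₅ }
  { ω₂, ω₄ }  = X∖{ ω₁, ω₃, ω₅ }
  { ω₃, ω₄ }  = X∖{ ω₁, ω₂, ω₅ }
  { ω₁, ω₂, ω₃ }  = { ω₁, ω₂ } ∪ { ω₁, ω₃ }
  { ω₁, ω₂, ω₃, ω₄ }  = { ω₁, ω₂ } ∪ { ω₂, ω₃, ω₄ }
  { ω₁, ω₃, ω₄, ω₅ }  = { ω₃, ω₄, ω₅ } ∪ { ω₁, ω₃, ω₅ }
  (now 23)
Iteration 3 (6 new):
  { ω₂ }  = X∖{ ω₁, ω₃, ω₄, ω₅ }
  { ω₅ }  = X∖{ ω₁, ω₂, ω₃, ω₄ }
  { ω₁, ω₄ }  = { ω₄ } ∪ { ω₁ }
  { ω₄, ω₅ }  = X∖{ ω₁, ω₂, ω₃ }
  { ω₁, ω₃, ω₄ }  = { ω₃, ω₄ } ∪ { ω₁, ω₃ }
  { ω₁, ω₄, ω₅ }  = { ω₁, ω₅ } ∪ { ω₄ }
  (now 29)
Iteration 4 adds 3:
  { ω₂, ω₃ }  = X∖{ ω₁, ω₄, ω₅ }
  { ω₂, ω₅ }  = X∖{ ω₁, ω₃, ω₄ }
  { ω₂, ω₃, ω₅ }  = X∖{ ω₁, ω₄ }
  (now 32)
Iteration 5: no new sets; the family is a σ-algebra.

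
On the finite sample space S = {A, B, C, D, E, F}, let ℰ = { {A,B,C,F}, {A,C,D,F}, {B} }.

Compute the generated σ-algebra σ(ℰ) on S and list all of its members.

Start: ℰ ∪ {∅, S} = { {}, {B}, {A,B,C,F}, {A,C,D,F}, S }.
Round 1: 4 new —
  {B,E}  = complement {A,C,D,F}
  {D,E}  = complement {A,B,C,F}
  {A,B,C,D,F}  = {A,C,D,F} ∪ {B}
  {A,C,D,E,F}  = complement {B}
Round 2 adds 3:
  {E}  = complement {A,B,C,D,F}
  {B,D,E}  = {B,E} ∪ {D,E}
  {A,B,C,E,F}  = {B,E} ∪ {A,B,C,F}
Round 3 (2 new):
  {D}  = complement {A,B,C,E,F}
  {A,C,F}  = complement {B,D,E}
Round 4: 2 new —
  {B,D}  = {D} ∪ {B}
  {A,C,E,F}  = {A,C,F} ∪ {E}
Round 5: closed — nothing new.

|σ(ℰ)| = 16.  σ(ℰ) = { {}, {B}, {D}, {E}, {B,D}, {B,E}, {D,E}, {A,C,F}, {B,D,E}, {A,B,C,F}, {A,C,D,F}, {A,C,E,F}, {A,B,C,D,F}, {A,B,C,E,F}, {A,C,D,E,F}, S }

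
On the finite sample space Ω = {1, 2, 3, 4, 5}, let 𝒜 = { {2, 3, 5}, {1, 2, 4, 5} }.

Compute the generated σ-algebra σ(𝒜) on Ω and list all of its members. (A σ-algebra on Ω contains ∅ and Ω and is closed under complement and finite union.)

Answer: σ(𝒜) = { {}, {3}, {1, 4}, {2, 5}, {1, 3, 4}, {2, 3, 5}, {1, 2, 4, 5}, Ω }

Trace:
Take S₀ = 𝒜 ∪ {∅, Ω} = { {}, {2, 3, 5}, {1, 2, 4, 5}, Ω }.
Step 1. New:
  {3}  = ᶜ of {1, 2, 4, 5}
  {1, 4}  = ᶜ of {2, 3, 5}
  |family| = 6
Step 2: +1 →
  {1, 3, 4}  = {3} ∪ {1, 4}
  |family| = 7
Step 3: 1 new —
  {2, 5}  = ᶜ of {1, 3, 4}
  |family| = 8
Step 4: closed — nothing new.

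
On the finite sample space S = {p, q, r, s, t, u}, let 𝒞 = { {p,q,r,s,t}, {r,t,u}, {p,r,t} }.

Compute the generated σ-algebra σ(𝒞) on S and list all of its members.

|σ(𝒞)| = 16.  σ(𝒞) = { ∅, {p}, {u}, {p,u}, {q,s}, {r,t}, {p,q,s}, {p,r,t}, {q,s,u}, {r,t,u}, {p,q,s,u}, {p,r,t,u}, {q,r,s,t}, {p,q,r,s,t}, {q,r,s,t,u}, S }

Check:
Begin from { ∅, {p,r,t}, {r,t,u}, {p,q,r,s,t}, S } (that is, 𝒞 plus ∅ and S).
Pass 1: 4 new —
  {u}  = complement {p,q,r,s,t}
  {p,q,s}  = complement {r,t,u}
  {q,s,u}  = complement {p,r,t}
  {p,r,t,u}  = {r,t,u} ∪ {p,r,t}
Pass 2 adds 3:
  {q,s}  = complement {p,r,t,u}
  {p,q,s,u}  = {q,s,u} ∪ {p,q,s}
  {q,r,s,t,u}  = {q,s,u} ∪ {r,t,u}
Pass 3: 2 new —
  {p}  = complement {q,r,s,t,u}
  {r,t}  = complement {p,q,s,u}
Pass 4: +2 →
  {p,u}  = {u} ∪ {p}
  {q,r,s,t}  = {r,t} ∪ {q,s}
Pass 5: no new sets; the family is a σ-algebra.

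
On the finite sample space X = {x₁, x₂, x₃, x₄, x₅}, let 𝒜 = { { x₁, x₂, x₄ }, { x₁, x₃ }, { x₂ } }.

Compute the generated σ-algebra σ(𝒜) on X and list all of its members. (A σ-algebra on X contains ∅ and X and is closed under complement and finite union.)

Answer: σ(𝒜) = { {  }, { x₁ }, { x₂ }, { x₃ }, { x₄ }, { x₅ }, { x₁, x₂ }, { x₁, x₃ }, { x₁, x₄ }, { x₁, x₅ }, { x₂, x₃ }, { x₂, x₄ }, { x₂, x₅ }, { x₃, x₄ }, { x₃, x₅ }, { x₄, x₅ }, { x₁, x₂, x₃ }, { x₁, x₂, x₄ }, { x₁, x₂, x₅ }, { x₁, x₃, x₄ }, { x₁, x₃, x₅ }, { x₁, x₄, x₅ }, { x₂, x₃, x₄ }, { x₂, x₃, x₅ }, { x₂, x₄, x₅ }, { x₃, x₄, x₅ }, { x₁, x₂, x₃, x₄ }, { x₁, x₂, x₃, x₅ }, { x₁, x₂, x₄, x₅ }, { x₁, x₃, x₄, x₅ }, { x₂, x₃, x₄, x₅ }, X }

Derivation:
Seed the family with 𝒜 together with ∅ and X: { {  }, { x₂ }, { x₁, x₃ }, { x₁, x₂, x₄ }, X }.
Iteration 1: 5 new —
  { x₃, x₅ }  = { x₁, x₂, x₄ }ᶜ
  { x₁, x₂, x₃ }  = { x₁, x₃ } ∪ { x₂ }
  { x₂, x₄, x₅ }  = { x₁, x₃ }ᶜ
  { x₁, x₂, x₃, x₄ }  = { x₁, x₃ } ∪ { x₁, x₂, x₄ }
  { x₁, x₃, x₄, x₅ }  = { x₂ }ᶜ
  [10 total]
Iteration 2: 7 new —
  { x₅ }  = { x₁, x₂, x₃, x₄ }ᶜ
  { x₄, x₅ }  = { x₁, x₂, x₃ }ᶜ
  { x₁, x₃, x₅ }  = { x₁, x₃ } ∪ { x₃, x₅ }
  { x₂, x₃, x₅ }  = { x₂ } ∪ { x₃, x₅ }
  { x₁, x₂, x₃, x₅ }  = { x₁, x₂, x₃ } ∪ { x₃, x₅ }
  { x₁, x₂, x₄, x₅ }  = { x₁, x₂, x₄ } ∪ { x₂, x₄, x₅ }
  { x₂, x₃, x₄, x₅ }  = { x₃, x₅ } ∪ { x₂, x₄, x₅ }
  [17 total]
Iteration 3: +7 →
  { x₁ }  = { x₂, x₃, x₄, x₅ }ᶜ
  { x₃ }  = { x₁, x₂, x₄, x₅ }ᶜ
  { x₄ }  = { x₁, x₂, x₃, x₅ }ᶜ
  { x₁, x₄ }  = { x₂, x₃, x₅ }ᶜ
  { x₂, x₄ }  = { x₁, x₃, x₅ }ᶜ
  { x₂, x₅ }  = { x₂ } ∪ { x₅ }
  { x₃, x₄, x₅ }  = { x₄, x₅ } ∪ { x₃, x₅ }
  [24 total]
Iteration 4: 8 new —
  { x₁, x₂ }  = { x₃, x₄, x₅ }ᶜ
  { x₁, x₅ }  = { x₅ } ∪ { x₁ }
  { x₂, x₃ }  = { x₂ } ∪ { x₃ }
  { x₃, x₄ }  = { x₃ } ∪ { x₄ }
  { x₁, x₂, x₅ }  = { x₂, x₅ } ∪ { x₁ }
  { x₁, x₃, x₄ }  = { x₂, x₅ }ᶜ
  { x₁, x₄, x₅ }  = { x₅ } ∪ { x₁, x₄ }
  { x₂, x₃, x₄ }  = { x₃ } ∪ { x₂, x₄ }
  [32 total]
Iteration 5: stable.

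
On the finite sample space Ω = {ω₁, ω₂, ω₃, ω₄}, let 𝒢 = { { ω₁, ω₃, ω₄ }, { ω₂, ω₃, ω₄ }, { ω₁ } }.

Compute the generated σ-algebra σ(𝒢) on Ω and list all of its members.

Initial family (5 sets): { {  }, { ω₁ }, { ω₁, ω₃, ω₄ }, { ω₂, ω₃, ω₄ }, Ω }.
Iteration 1: +1 →
  { ω₂ }  = complement { ω₁, ω₃, ω₄ }
  [6 total]
Iteration 2: +1 →
  { ω₁, ω₂ }  = { ω₂ } ∪ { ω₁ }
  [7 total]
Iteration 3 adds 1:
  { ω₃, ω₄ }  = complement { ω₁, ω₂ }
  [8 total]
Iteration 4: already closed under ᶜ and ∪.

|σ(𝒢)| = 8.  σ(𝒢) = { {  }, { ω₁ }, { ω₂ }, { ω₁, ω₂ }, { ω₃, ω₄ }, { ω₁, ω₃, ω₄ }, { ω₂, ω₃, ω₄ }, Ω }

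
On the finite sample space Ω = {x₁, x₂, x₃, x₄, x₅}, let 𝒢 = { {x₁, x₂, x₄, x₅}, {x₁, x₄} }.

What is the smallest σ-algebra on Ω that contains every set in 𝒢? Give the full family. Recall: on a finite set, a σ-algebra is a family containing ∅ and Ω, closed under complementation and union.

Seed the family with 𝒢 together with ∅ and Ω: { {}, {x₁, x₄}, {x₁, x₂, x₄, x₅}, Ω }.
Pass 1: 2 new —
  {x₃}  = {x₁, x₂, x₄, x₅}ᶜ
  {x₂, x₃, x₅}  = {x₁, x₄}ᶜ
  |family| = 6
Pass 2 (1 new):
  {x₁, x₃, x₄}  = {x₃} ∪ {x₁, x₄}
  |family| = 7
Pass 3. New:
  {x₂, x₅}  = {x₁, x₃, x₄}ᶜ
  |family| = 8
Pass 4: no new sets; the family is a σ-algebra.

Therefore σ(𝒢) = { {}, {x₃}, {x₁, x₄}, {x₂, x₅}, {x₁, x₃, x₄}, {x₂, x₃, x₅}, {x₁, x₂, x₄, x₅}, Ω } (|σ(𝒢)| = 8).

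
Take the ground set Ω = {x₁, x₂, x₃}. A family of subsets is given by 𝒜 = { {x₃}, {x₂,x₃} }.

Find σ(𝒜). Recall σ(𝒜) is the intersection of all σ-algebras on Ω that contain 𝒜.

|σ(𝒜)| = 8.  σ(𝒜) = { {}, {x₁}, {x₂}, {x₃}, {x₁,x₂}, {x₁,x₃}, {x₂,x₃}, Ω }

Working:
Take S₀ = 𝒜 ∪ {∅, Ω} = { {}, {x₃}, {x₂,x₃}, Ω }.
Iteration 1 (2 new):
  {x₁}  = {x₂,x₃}ᶜ
  {x₁,x₂}  = {x₃}ᶜ
  — 6 sets.
Iteration 2. New:
  {x₁,x₃}  = {x₃} ∪ {x₁}
  — 7 sets.
Iteration 3: +1 →
  {x₂}  = {x₁,x₃}ᶜ
  — 8 sets.
Iteration 4: closed — nothing new.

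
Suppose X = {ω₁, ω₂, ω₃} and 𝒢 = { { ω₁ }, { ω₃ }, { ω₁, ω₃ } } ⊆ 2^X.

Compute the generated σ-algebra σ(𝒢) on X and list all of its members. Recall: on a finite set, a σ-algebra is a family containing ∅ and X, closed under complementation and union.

Start: 𝒢 ∪ {∅, X} = { {  }, { ω₁ }, { ω₃ }, { ω₁, ω₃ }, X }.
Step 1: 3 new —
  { ω₂ }  = { ω₁, ω₃ }ᶜ
  { ω₁, ω₂ }  = { ω₃ }ᶜ
  { ω₂, ω₃ }  = { ω₁ }ᶜ
Step 2: already closed under ᶜ and ∪.

|σ(𝒢)| = 8.  σ(𝒢) = { {  }, { ω₁ }, { ω₂ }, { ω₃ }, { ω₁, ω₂ }, { ω₁, ω₃ }, { ω₂, ω₃ }, X }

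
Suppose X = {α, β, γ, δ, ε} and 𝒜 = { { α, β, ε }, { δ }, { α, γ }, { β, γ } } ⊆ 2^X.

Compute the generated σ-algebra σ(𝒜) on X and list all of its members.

Answer: σ(𝒜) = { ∅, { α }, { β }, { γ }, { δ }, { ε }, { α, β }, { α, γ }, { α, δ }, { α, ε }, { β, γ }, { β, δ }, { β, ε }, { γ, δ }, { γ, ε }, { δ, ε }, { α, β, γ }, { α, β, δ }, { α, β, ε }, { α, γ, δ }, { α, γ, ε }, { α, δ, ε }, { β, γ, δ }, { β, γ, ε }, { β, δ, ε }, { γ, δ, ε }, { α, β, γ, δ }, { α, β, γ, ε }, { α, β, δ, ε }, { α, γ, δ, ε }, { β, γ, δ, ε }, X }

Derivation:
Start: 𝒜 ∪ {∅, X} = { ∅, { δ }, { α, γ }, { β, γ }, { α, β, ε }, X }.
Pass 1 (8 new):
  { γ, δ }  = X∖{ α, β, ε }
  { α, β, γ }  = { β, γ } ∪ { α, γ }
  { α, γ, δ }  = { α, γ } ∪ { δ }
  { α, δ, ε }  = X∖{ β, γ }
  { β, γ, δ }  = { β, γ } ∪ { δ }
  { β, δ, ε }  = X∖{ α, γ }
  { α, β, γ, ε }  = X∖{ δ }
  { α, β, δ, ε }  = { α, β, ε } ∪ { δ }
  — 14 sets.
Pass 2. New:
  { γ }  = X∖{ α, β, δ, ε }
  { α, ε }  = X∖{ β, γ, δ }
  { β, ε }  = X∖{ α, γ, δ }
  { δ, ε }  = X∖{ α, β, γ }
  { α, β, γ, δ }  = { γ, δ } ∪ { α, β, γ }
  { α, γ, δ, ε }  = { α, δ, ε } ∪ { γ, δ }
  { β, γ, δ, ε }  = { γ, δ } ∪ { β, δ, ε }
  — 21 sets.
Pass 3: +6 →
  { α }  = X∖{ β, γ, δ, ε }
  { β }  = X∖{ α, γ, δ, ε }
  { ε }  = X∖{ α, β, γ, δ }
  { α, γ, ε }  = { α, γ } ∪ { α, ε }
  { β, γ, ε }  = { β, ε } ∪ { γ }
  { γ, δ, ε }  = { γ, δ } ∪ { δ, ε }
  — 27 sets.
Pass 4. New:
  { α, β }  = X∖{ γ, δ, ε }
  { α, δ }  = X∖{ β, γ, ε }
  { β, δ }  = X∖{ α, γ, ε }
  { γ, ε }  = { ε } ∪ { γ }
  — 31 sets.
Pass 5 adds 1:
  { α, β, δ }  = X∖{ γ, ε }
  — 32 sets.
Pass 6: stable.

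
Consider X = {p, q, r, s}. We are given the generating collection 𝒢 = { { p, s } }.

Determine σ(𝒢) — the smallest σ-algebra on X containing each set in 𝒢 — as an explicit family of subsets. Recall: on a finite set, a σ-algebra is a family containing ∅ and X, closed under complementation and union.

Begin from { {  }, { p, s }, X } (that is, 𝒢 plus ∅ and X).
Step 1 adds 1:
  { q, r }  = X∖{ p, s }
  |family| = 4
After Step 2 the family is unchanged; done.

σ(𝒢) = { {  }, { p, s }, { q, r }, X }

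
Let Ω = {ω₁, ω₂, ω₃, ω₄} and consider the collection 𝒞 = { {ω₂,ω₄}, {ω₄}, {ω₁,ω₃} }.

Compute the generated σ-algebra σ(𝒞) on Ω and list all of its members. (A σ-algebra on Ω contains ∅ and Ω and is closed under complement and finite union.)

Answer: σ(𝒞) = { {}, {ω₂}, {ω₄}, {ω₁,ω₃}, {ω₂,ω₄}, {ω₁,ω₂,ω₃}, {ω₁,ω₃,ω₄}, Ω }

Check:
Take S₀ = 𝒞 ∪ {∅, Ω} = { {}, {ω₄}, {ω₁,ω₃}, {ω₂,ω₄}, Ω }.
Round 1: 2 new —
  {ω₁,ω₂,ω₃}  = {ω₄}ᶜ
  {ω₁,ω₃,ω₄}  = {ω₁,ω₃} ∪ {ω₄}
Round 2. New:
  {ω₂}  = {ω₁,ω₃,ω₄}ᶜ
Round 3: closed — nothing new.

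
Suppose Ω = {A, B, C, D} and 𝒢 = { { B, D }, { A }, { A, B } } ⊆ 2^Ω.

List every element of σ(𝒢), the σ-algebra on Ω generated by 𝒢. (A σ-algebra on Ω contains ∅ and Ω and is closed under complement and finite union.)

|σ(𝒢)| = 16.  σ(𝒢) = { ∅, { A }, { B }, { C }, { D }, { A, B }, { A, C }, { A, D }, { B, C }, { B, D }, { C, D }, { A, B, C }, { A, B, D }, { A, C, D }, { B, C, D }, Ω }

Trace:
Seed the family with 𝒢 together with ∅ and Ω: { ∅, { A }, { A, B }, { B, D }, Ω }.
Step 1. New:
  { A, C }  = Ω∖{ B, D }
  { C, D }  = Ω∖{ A, B }
  { A, B, D }  = { A, B } ∪ { B, D }
  { B, C, D }  = Ω∖{ A }
Step 2. New:
  { C }  = Ω∖{ A, B, D }
  { A, B, C }  = { A, B } ∪ { A, C }
  { A, C, D }  = { C, D } ∪ { A, C }
Step 3: 2 new —
  { B }  = Ω∖{ A, C, D }
  { D }  = Ω∖{ A, B, C }
Step 4. New:
  { A, D }  = { D } ∪ { A }
  { B, C }  = { C } ∪ { B }
Step 5: closed — nothing new.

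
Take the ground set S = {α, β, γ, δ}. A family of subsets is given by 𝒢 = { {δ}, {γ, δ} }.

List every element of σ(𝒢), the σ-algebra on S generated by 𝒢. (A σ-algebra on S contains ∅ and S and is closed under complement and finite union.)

Answer: σ(𝒢) = { {}, {γ}, {δ}, {α, β}, {γ, δ}, {α, β, γ}, {α, β, δ}, S }

Derivation:
Begin from { {}, {δ}, {γ, δ}, S } (that is, 𝒢 plus ∅ and S).
Pass 1 adds 2:
  {α, β}  = complement {γ, δ}
  {α, β, γ}  = complement {δ}
  — 6 sets.
Pass 2: +1 →
  {α, β, δ}  = {α, β} ∪ {δ}
  — 7 sets.
Pass 3 adds 1:
  {γ}  = complement {α, β, δ}
  — 8 sets.
Pass 4: already closed under ᶜ and ∪.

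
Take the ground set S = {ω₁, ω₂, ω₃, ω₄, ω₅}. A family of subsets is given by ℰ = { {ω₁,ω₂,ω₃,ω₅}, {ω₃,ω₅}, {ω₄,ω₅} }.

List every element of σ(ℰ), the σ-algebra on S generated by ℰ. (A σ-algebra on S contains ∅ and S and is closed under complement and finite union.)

Start: ℰ ∪ {∅, S} = { {}, {ω₃,ω₅}, {ω₄,ω₅}, {ω₁,ω₂,ω₃,ω₅}, S }.
Round 1. New:
  {ω₄}  = complement {ω₁,ω₂,ω₃,ω₅}
  {ω₁,ω₂,ω₃}  = complement {ω₄,ω₅}
  {ω₁,ω₂,ω₄}  = complement {ω₃,ω₅}
  {ω₃,ω₄,ω₅}  = {ω₄,ω₅} ∪ {ω₃,ω₅}
  [9 total]
Round 2 (3 new):
  {ω₁,ω₂}  = complement {ω₃,ω₄,ω₅}
  {ω₁,ω₂,ω₃,ω₄}  = {ω₁,ω₂,ω₃} ∪ {ω₁,ω₂,ω₄}
  {ω₁,ω₂,ω₄,ω₅}  = {ω₁,ω₂,ω₄} ∪ {ω₄,ω₅}
  [12 total]
Round 3: +2 →
  {ω₃}  = complement {ω₁,ω₂,ω₄,ω₅}
  {ω₅}  = complement {ω₁,ω₂,ω₃,ω₄}
  [14 total]
Round 4. New:
  {ω₃,ω₄}  = {ω₃} ∪ {ω₄}
  {ω₁,ω₂,ω₅}  = {ω₁,ω₂} ∪ {ω₅}
  [16 total]
Round 5: closed — nothing new.

|σ(ℰ)| = 16.  σ(ℰ) = { {}, {ω₃}, {ω₄}, {ω₅}, {ω₁,ω₂}, {ω₃,ω₄}, {ω₃,ω₅}, {ω₄,ω₅}, {ω₁,ω₂,ω₃}, {ω₁,ω₂,ω₄}, {ω₁,ω₂,ω₅}, {ω₃,ω₄,ω₅}, {ω₁,ω₂,ω₃,ω₄}, {ω₁,ω₂,ω₃,ω₅}, {ω₁,ω₂,ω₄,ω₅}, S }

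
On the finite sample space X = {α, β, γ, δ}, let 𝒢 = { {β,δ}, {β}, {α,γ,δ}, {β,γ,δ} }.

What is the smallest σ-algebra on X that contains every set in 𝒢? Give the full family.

|σ(𝒢)| = 16.  σ(𝒢) = { ∅, {α}, {β}, {γ}, {δ}, {α,β}, {α,γ}, {α,δ}, {β,γ}, {β,δ}, {γ,δ}, {α,β,γ}, {α,β,δ}, {α,γ,δ}, {β,γ,δ}, X }

Derivation:
Take S₀ = 𝒢 ∪ {∅, X} = { ∅, {β}, {β,δ}, {α,γ,δ}, {β,γ,δ}, X }.
Pass 1: +2 →
  {α}  = X∖{β,γ,δ}
  {α,γ}  = X∖{β,δ}
  |family| = 8
Pass 2. New:
  {α,β}  = {β} ∪ {α}
  {α,β,γ}  = {β} ∪ {α,γ}
  {α,β,δ}  = {β,δ} ∪ {α}
  |family| = 11
Pass 3. New:
  {γ}  = X∖{α,β,δ}
  {δ}  = X∖{α,β,γ}
  {γ,δ}  = X∖{α,β}
  |family| = 14
Pass 4 (2 new):
  {α,δ}  = {δ} ∪ {α}
  {β,γ}  = {γ} ∪ {β}
  |family| = 16
After Pass 5 the family is unchanged; done.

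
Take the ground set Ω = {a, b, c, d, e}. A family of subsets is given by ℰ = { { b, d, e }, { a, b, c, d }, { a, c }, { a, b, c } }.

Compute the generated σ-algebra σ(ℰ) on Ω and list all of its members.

Initial family (6 sets): { {  }, { a, c }, { a, b, c }, { b, d, e }, { a, b, c, d }, Ω }.
Round 1: +2 →
  { e }  = Ω∖{ a, b, c, d }
  { d, e }  = Ω∖{ a, b, c }
  [8 total]
Round 2: 3 new —
  { a, c, e }  = { a, c } ∪ { e }
  { a, b, c, e }  = { a, b, c } ∪ { e }
  { a, c, d, e }  = { d, e } ∪ { a, c }
  [11 total]
Round 3: 3 new —
  { b }  = Ω∖{ a, c, d, e }
  { d }  = Ω∖{ a, b, c, e }
  { b, d }  = Ω∖{ a, c, e }
  [14 total]
Round 4: +2 →
  { b, e }  = { b } ∪ { e }
  { a, c, d }  = { a, c } ∪ { d }
  [16 total]
Round 5: closed — nothing new.

Hence σ(ℰ) has 16 members: { {  }, { b }, { d }, { e }, { a, c }, { b, d }, { b, e }, { d, e }, { a, b, c }, { a, c, d }, { a, c, e }, { b, d, e }, { a, b, c, d }, { a, b, c, e }, { a, c, d, e }, Ω }.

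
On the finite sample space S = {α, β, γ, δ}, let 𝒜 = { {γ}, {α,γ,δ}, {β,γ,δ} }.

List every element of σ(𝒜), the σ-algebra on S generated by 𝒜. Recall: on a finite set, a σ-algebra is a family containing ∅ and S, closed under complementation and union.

Start: 𝒜 ∪ {∅, S} = { {}, {γ}, {α,γ,δ}, {β,γ,δ}, S }.
Pass 1 adds 3:
  {α}  = complement {β,γ,δ}
  {β}  = complement {α,γ,δ}
  {α,β,δ}  = complement {γ}
Pass 2 adds 3:
  {α,β}  = {β} ∪ {α}
  {α,γ}  = {γ} ∪ {α}
  {β,γ}  = {γ} ∪ {β}
Pass 3 adds 4:
  {α,δ}  = complement {β,γ}
  {β,δ}  = complement {α,γ}
  {γ,δ}  = complement {α,β}
  {α,β,γ}  = {γ} ∪ {α,β}
Pass 4 adds 1:
  {δ}  = complement {α,β,γ}
Pass 5: closed — nothing new.

|σ(𝒜)| = 16.  σ(𝒜) = { {}, {α}, {β}, {γ}, {δ}, {α,β}, {α,γ}, {α,δ}, {β,γ}, {β,δ}, {γ,δ}, {α,β,γ}, {α,β,δ}, {α,γ,δ}, {β,γ,δ}, S }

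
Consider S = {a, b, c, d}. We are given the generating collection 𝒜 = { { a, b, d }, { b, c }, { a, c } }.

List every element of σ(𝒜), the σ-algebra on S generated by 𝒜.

σ(𝒜) = { {  }, { a }, { b }, { c }, { d }, { a, b }, { a, c }, { a, d }, { b, c }, { b, d }, { c, d }, { a, b, c }, { a, b, d }, { a, c, d }, { b, c, d }, S }

Working:
Start: 𝒜 ∪ {∅, S} = { {  }, { a, c }, { b, c }, { a, b, d }, S }.
Iteration 1. New:
  { c }  = { a, b, d }ᶜ
  { a, d }  = { b, c }ᶜ
  { b, d }  = { a, c }ᶜ
  { a, b, c }  = { b, c } ∪ { a, c }
  [9 total]
Iteration 2 adds 3:
  { d }  = { a, b, c }ᶜ
  { a, c, d }  = { c } ∪ { a, d }
  { b, c, d }  = { c } ∪ { b, d }
  [12 total]
Iteration 3. New:
  { a }  = { b, c, d }ᶜ
  { b }  = { a, c, d }ᶜ
  { c, d }  = { c } ∪ { d }
  [15 total]
Iteration 4: 1 new —
  { a, b }  = { c, d }ᶜ
  [16 total]
Iteration 5 adds nothing — fixpoint reached.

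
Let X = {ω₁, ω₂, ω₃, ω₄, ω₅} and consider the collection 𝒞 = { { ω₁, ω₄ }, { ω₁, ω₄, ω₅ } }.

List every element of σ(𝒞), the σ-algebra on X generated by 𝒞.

σ(𝒞) (8 sets): { ∅, { ω₅ }, { ω₁, ω₄ }, { ω₂, ω₃ }, { ω₁, ω₄, ω₅ }, { ω₂, ω₃, ω₅ }, { ω₁, ω₂, ω₃, ω₄ }, X }

Check:
Start: 𝒞 ∪ {∅, X} = { ∅, { ω₁, ω₄ }, { ω₁, ω₄, ω₅ }, X }.
Pass 1: 2 new —
  { ω₂, ω₃ }  = complement { ω₁, ω₄, ω₅ }
  { ω₂, ω₃, ω₅ }  = complement { ω₁, ω₄ }
  — 6 sets.
Pass 2 adds 1:
  { ω₁, ω₂, ω₃, ω₄ }  = { ω₂, ω₃ } ∪ { ω₁, ω₄ }
  — 7 sets.
Pass 3: 1 new —
  { ω₅ }  = complement { ω₁, ω₂, ω₃, ω₄ }
  — 8 sets.
After Pass 4 the family is unchanged; done.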